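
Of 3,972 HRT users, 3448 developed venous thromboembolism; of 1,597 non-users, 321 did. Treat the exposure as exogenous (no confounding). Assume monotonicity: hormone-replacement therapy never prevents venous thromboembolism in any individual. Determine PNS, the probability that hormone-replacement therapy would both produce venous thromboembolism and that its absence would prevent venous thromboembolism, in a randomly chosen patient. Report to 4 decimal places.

PNS ≈ 0.6671

p₁ = P(outcome | exposed) = 3448/3972 = 0.86808
p₀ = P(outcome | unexposed) = 321/1597 = 0.201
Under exogeneity and monotonicity, PNS = p₁ − p₀.
PNS = 0.86808 − 0.201 = 0.66707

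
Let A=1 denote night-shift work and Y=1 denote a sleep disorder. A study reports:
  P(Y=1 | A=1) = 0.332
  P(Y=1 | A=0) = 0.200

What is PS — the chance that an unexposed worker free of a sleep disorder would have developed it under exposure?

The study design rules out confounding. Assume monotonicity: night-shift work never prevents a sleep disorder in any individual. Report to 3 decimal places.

PS ≈ 0.165

Let p₁ = 0.332, p₀ = 0.2.
Under exogeneity and monotonicity, PS = (p₁ − p₀) / (1 − p₀).
PS = (0.332 − 0.2) / (1 − 0.2) = 0.132 / 0.8 ≈ 0.1650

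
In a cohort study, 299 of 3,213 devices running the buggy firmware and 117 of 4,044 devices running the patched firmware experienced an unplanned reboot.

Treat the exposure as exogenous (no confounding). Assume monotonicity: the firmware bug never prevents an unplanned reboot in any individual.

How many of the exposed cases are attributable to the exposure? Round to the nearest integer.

p₁ = P(outcome | exposed) = 299/3213 = 0.093059
p₀ = P(outcome | unexposed) = 117/4044 = 0.028932
PN = (p₁ − p₀)/p₁ = (0.093059 − 0.028932) / 0.093059 ≈ 0.68910.
Attributable cases ≈ PN × (exposed cases) = 0.68910 × 299 ≈ 206.04.

about 206 cases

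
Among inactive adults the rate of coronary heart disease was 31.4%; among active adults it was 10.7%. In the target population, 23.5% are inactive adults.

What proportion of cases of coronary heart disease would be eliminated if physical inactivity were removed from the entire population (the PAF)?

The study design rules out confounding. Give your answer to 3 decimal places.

PAF ≈ 0.313

p₁ = 0.314, p₀ = 0.107.
Overall risk P(Y=1) = π·p₁ + (1−π)·p₀ = 0.235×0.314 + 0.765×0.107 = 0.15564.
Under exogeneity, PAF = [P(Y=1) − p₀] / P(Y=1).
PAF = (0.15564 − 0.107) / 0.15564 ≈ 0.3125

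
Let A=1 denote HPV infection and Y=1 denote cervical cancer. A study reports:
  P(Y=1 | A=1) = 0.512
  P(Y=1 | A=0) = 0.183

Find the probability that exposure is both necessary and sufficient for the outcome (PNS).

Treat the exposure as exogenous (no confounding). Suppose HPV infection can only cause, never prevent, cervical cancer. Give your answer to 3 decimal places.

PNS ≈ 0.329

Let p₁ = 0.512, p₀ = 0.183.
Under exogeneity and monotonicity, PNS = p₁ − p₀.
PNS = 0.512 − 0.183 = 0.329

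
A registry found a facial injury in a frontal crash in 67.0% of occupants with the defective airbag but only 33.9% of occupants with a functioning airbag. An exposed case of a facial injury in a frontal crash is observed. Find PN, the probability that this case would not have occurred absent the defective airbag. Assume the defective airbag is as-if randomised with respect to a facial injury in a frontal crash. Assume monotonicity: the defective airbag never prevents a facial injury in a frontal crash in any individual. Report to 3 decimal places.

PN ≈ 0.494

p₁ = 0.67, p₀ = 0.339.
Under exogeneity and monotonicity, PN = (p₁ − p₀) / p₁.
PN = (0.67 − 0.339) / 0.67 = 0.331 / 0.67 ≈ 0.4940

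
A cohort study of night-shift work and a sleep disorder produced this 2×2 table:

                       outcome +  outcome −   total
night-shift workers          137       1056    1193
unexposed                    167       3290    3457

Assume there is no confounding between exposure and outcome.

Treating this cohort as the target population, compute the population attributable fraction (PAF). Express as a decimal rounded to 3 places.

PAF ≈ 0.261

p₁ = P(outcome | exposed) = 137/1193 = 0.11484
p₀ = P(outcome | unexposed) = 167/3457 = 0.048308
Exposure prevalence π = 1193/4650 = 0.25656; overall risk P(Y=1) = 0.065376.
Under exogeneity, PAF = [P(Y=1) − p₀]/P(Y=1).
PAF = (0.065376 − 0.048308) / 0.065376 ≈ 0.2611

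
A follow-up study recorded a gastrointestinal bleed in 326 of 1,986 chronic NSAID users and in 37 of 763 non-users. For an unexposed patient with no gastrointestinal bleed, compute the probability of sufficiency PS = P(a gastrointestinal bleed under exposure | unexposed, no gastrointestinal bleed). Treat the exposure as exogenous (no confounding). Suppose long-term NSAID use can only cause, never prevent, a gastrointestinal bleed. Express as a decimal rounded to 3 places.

PS ≈ 0.122

p₁ = P(outcome | exposed) = 326/1986 = 0.16415
p₀ = P(outcome | unexposed) = 37/763 = 0.048493
Under exogeneity and monotonicity, PS = (p₁ − p₀) / (1 − p₀).
PS = (0.16415 − 0.048493) / (1 − 0.048493) = 0.11566 / 0.95151 ≈ 0.1216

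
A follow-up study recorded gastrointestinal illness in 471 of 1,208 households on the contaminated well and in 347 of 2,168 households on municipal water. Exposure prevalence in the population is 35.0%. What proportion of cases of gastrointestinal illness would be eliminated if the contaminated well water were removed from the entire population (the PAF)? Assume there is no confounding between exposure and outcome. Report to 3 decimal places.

PAF ≈ 0.334

p₁ = P(outcome | exposed) = 471/1208 = 0.3899
p₀ = P(outcome | unexposed) = 347/2168 = 0.16006
Overall risk P(Y=1) = π·p₁ + (1−π)·p₀ = 0.35×0.3899 + 0.65×0.16006 = 0.2405.
Under exogeneity, PAF = [P(Y=1) − p₀] / P(Y=1).
PAF = (0.2405 − 0.16006) / 0.2405 ≈ 0.3345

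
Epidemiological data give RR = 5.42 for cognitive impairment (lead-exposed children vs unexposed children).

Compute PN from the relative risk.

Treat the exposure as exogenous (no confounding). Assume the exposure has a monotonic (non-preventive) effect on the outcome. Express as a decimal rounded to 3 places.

PN ≈ 0.815

Under exogeneity and monotonicity, PN = (RR − 1) / RR = 1 − 1/RR.
PN = (5.42 − 1) / 5.42 = 4.42 / 5.42 ≈ 0.8155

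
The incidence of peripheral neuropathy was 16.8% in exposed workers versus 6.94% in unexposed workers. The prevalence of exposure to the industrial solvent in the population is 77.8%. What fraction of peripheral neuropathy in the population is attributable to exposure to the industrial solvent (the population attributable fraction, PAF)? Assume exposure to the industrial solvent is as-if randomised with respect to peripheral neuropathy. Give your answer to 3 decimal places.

p₁ = 0.168, p₀ = 0.0694.
Overall risk P(Y=1) = π·p₁ + (1−π)·p₀ = 0.778×0.168 + 0.222×0.0694 = 0.14611.
Under exogeneity, PAF = [P(Y=1) − p₀] / P(Y=1).
PAF = (0.14611 − 0.0694) / 0.14611 ≈ 0.5250

PAF ≈ 0.525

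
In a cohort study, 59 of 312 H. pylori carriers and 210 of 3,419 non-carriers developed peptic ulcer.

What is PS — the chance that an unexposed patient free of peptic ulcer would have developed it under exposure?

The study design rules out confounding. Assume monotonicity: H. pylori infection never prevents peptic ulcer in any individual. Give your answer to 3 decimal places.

PS ≈ 0.136

p₁ = P(outcome | exposed) = 59/312 = 0.1891
p₀ = P(outcome | unexposed) = 210/3419 = 0.061421
Under exogeneity and monotonicity, PS = (p₁ − p₀) / (1 − p₀).
PS = (0.1891 − 0.061421) / (1 − 0.061421) = 0.12768 / 0.93858 ≈ 0.1360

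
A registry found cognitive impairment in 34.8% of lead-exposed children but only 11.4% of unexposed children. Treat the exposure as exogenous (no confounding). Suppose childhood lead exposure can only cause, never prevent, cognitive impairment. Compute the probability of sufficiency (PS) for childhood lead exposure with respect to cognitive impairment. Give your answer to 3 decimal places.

p₁ = 0.348, p₀ = 0.114.
Under exogeneity and monotonicity, PS = (p₁ − p₀) / (1 − p₀).
PS = (0.348 − 0.114) / (1 − 0.114) = 0.234 / 0.886 ≈ 0.2641

PS ≈ 0.264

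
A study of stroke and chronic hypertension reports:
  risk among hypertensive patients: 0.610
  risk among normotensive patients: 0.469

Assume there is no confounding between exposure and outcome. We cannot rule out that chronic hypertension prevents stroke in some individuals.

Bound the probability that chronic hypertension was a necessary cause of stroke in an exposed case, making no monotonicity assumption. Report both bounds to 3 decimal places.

Let p₁ = 0.61, p₀ = 0.469.
Under exogeneity alone the bounds on PN are max{0,(p₁−p₀)/p₁} ≤ PN ≤ min{1,(1−p₀)/p₁}.
  lower = (p₁ − p₀)/p₁ = 0.141 / 0.61 ≈ 0.2311
  upper = min{1, (1 − p₀)/p₁} = 0.531 / 0.61 ≈ 0.8705

0.231 ≤ PN ≤ 0.870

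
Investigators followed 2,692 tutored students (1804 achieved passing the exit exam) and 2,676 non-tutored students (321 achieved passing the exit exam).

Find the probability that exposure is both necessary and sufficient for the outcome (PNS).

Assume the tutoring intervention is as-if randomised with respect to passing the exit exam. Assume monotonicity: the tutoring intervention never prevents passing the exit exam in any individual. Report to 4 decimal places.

PNS ≈ 0.5502

p₁ = P(outcome | exposed) = 1804/2692 = 0.67013
p₀ = P(outcome | unexposed) = 321/2676 = 0.11996
Under exogeneity and monotonicity, PNS = p₁ − p₀.
PNS = 0.67013 − 0.11996 = 0.55018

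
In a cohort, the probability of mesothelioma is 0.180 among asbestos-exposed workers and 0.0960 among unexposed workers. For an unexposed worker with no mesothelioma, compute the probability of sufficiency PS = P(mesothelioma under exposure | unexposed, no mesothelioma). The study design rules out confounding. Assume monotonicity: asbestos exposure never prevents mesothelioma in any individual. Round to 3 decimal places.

PS ≈ 0.093

Let p₁ = 0.18, p₀ = 0.096.
Under exogeneity and monotonicity, PS = (p₁ − p₀) / (1 − p₀).
PS = (0.18 − 0.096) / (1 − 0.096) = 0.084 / 0.904 ≈ 0.0929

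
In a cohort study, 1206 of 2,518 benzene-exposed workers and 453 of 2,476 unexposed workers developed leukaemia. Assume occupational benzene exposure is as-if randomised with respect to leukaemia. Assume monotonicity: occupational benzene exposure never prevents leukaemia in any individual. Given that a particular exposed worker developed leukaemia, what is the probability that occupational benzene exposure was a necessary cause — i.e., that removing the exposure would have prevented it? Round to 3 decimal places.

p₁ = P(outcome | exposed) = 1206/2518 = 0.47895
p₀ = P(outcome | unexposed) = 453/2476 = 0.18296
Under exogeneity and monotonicity, PN = (p₁ − p₀) / p₁.
PN = (0.47895 − 0.18296) / 0.47895 = 0.296 / 0.47895 ≈ 0.6180

PN ≈ 0.618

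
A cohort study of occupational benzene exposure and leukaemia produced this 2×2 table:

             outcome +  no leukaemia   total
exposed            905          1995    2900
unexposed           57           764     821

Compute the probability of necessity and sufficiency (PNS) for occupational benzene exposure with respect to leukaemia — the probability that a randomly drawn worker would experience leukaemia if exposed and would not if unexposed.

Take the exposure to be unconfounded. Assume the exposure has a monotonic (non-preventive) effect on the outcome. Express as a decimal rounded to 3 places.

PNS ≈ 0.243

p₁ = P(outcome | exposed) = 905/2900 = 0.31207
p₀ = P(outcome | unexposed) = 57/821 = 0.069428
Under exogeneity and monotonicity, PNS = p₁ − p₀.
PNS = 0.31207 − 0.069428 = 0.24264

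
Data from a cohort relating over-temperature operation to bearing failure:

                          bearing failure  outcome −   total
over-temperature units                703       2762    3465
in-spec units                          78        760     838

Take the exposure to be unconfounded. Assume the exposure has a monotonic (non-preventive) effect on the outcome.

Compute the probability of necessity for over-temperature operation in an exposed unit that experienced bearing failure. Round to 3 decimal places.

PN ≈ 0.541

p₁ = P(outcome | exposed) = 703/3465 = 0.20289
p₀ = P(outcome | unexposed) = 78/838 = 0.093079
Under exogeneity and monotonicity, PN = (p₁ − p₀)/p₁.
PN = (0.20289 − 0.093079) / 0.20289 ≈ 0.5412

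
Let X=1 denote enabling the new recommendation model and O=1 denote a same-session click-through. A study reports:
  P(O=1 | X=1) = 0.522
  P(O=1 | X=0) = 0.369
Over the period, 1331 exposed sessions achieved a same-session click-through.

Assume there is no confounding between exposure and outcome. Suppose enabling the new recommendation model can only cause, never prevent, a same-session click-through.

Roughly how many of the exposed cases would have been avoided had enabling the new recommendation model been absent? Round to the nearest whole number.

Let p₁ = 0.522, p₀ = 0.369.
PN = (p₁ − p₀)/p₁ = (0.522 − 0.369) / 0.522 ≈ 0.29310.
Attributable cases ≈ PN × (exposed cases) = 0.29310 × 1331 ≈ 390.12.

about 390 cases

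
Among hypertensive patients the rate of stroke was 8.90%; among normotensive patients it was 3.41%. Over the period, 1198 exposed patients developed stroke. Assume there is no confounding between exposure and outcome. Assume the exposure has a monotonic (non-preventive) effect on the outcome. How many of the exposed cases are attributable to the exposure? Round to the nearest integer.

about 739 cases

p₁ = 0.089, p₀ = 0.0341.
PN = (p₁ − p₀)/p₁ = (0.089 − 0.0341) / 0.089 ≈ 0.61685.
Attributable cases ≈ PN × (exposed cases) = 0.61685 × 1198 ≈ 738.99.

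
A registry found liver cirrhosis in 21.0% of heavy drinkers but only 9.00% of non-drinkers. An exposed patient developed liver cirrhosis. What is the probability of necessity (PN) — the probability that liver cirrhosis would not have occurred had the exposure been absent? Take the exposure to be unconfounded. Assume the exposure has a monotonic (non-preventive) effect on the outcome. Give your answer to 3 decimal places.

PN ≈ 0.571

p₁ = 0.21, p₀ = 0.09.
Under exogeneity and monotonicity, PN = (p₁ − p₀) / p₁.
PN = (0.21 − 0.09) / 0.21 = 0.12 / 0.21 ≈ 0.5714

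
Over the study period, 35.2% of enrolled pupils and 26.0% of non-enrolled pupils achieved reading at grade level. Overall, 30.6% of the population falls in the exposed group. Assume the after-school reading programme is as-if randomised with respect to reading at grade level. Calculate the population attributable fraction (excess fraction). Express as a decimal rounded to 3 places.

p₁ = 0.352, p₀ = 0.26.
Overall risk P(Y=1) = π·p₁ + (1−π)·p₀ = 0.306×0.352 + 0.694×0.26 = 0.28815.
Under exogeneity, PAF = [P(Y=1) − p₀] / P(Y=1).
PAF = (0.28815 − 0.26) / 0.28815 ≈ 0.0977

PAF ≈ 0.098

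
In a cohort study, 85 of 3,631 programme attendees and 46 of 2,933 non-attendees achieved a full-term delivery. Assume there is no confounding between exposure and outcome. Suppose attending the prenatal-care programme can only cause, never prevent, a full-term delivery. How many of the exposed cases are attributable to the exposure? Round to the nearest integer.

p₁ = P(outcome | exposed) = 85/3631 = 0.02341
p₀ = P(outcome | unexposed) = 46/2933 = 0.015684
PN = (p₁ − p₀)/p₁ = (0.02341 − 0.015684) / 0.02341 ≈ 0.33003.
Attributable cases ≈ PN × (exposed cases) = 0.33003 × 85 ≈ 28.05.

about 28 cases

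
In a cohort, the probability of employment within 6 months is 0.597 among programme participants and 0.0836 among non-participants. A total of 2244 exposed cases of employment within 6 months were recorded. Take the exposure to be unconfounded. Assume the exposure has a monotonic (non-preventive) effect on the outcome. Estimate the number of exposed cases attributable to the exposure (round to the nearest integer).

Let p₁ = 0.597, p₀ = 0.0836.
PN = (p₁ − p₀)/p₁ = (0.597 − 0.0836) / 0.597 ≈ 0.85997.
Attributable cases ≈ PN × (exposed cases) = 0.85997 × 2244 ≈ 1929.76.

about 1930 cases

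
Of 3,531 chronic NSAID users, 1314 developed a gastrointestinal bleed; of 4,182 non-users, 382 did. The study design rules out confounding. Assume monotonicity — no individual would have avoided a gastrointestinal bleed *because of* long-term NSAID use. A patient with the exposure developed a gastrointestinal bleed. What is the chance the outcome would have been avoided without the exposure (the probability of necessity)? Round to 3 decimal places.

p₁ = P(outcome | exposed) = 1314/3531 = 0.37213
p₀ = P(outcome | unexposed) = 382/4182 = 0.091344
Under exogeneity and monotonicity, PN = (p₁ − p₀) / p₁.
PN = (0.37213 − 0.091344) / 0.37213 = 0.28079 / 0.37213 ≈ 0.7545

PN ≈ 0.755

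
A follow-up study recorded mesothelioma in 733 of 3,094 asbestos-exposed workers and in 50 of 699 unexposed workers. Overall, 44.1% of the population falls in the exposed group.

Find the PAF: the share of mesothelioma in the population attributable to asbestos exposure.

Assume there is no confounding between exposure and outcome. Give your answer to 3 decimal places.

p₁ = P(outcome | exposed) = 733/3094 = 0.23691
p₀ = P(outcome | unexposed) = 50/699 = 0.071531
Overall risk P(Y=1) = π·p₁ + (1−π)·p₀ = 0.441×0.23691 + 0.559×0.071531 = 0.14446.
Under exogeneity, PAF = [P(Y=1) − p₀] / P(Y=1).
PAF = (0.14446 − 0.071531) / 0.14446 ≈ 0.5049

PAF ≈ 0.505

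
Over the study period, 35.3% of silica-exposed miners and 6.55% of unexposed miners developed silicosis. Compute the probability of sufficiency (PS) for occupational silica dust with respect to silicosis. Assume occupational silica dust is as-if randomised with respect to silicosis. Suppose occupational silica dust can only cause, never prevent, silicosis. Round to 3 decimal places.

PS ≈ 0.308

p₁ = 0.353, p₀ = 0.0655.
Under exogeneity and monotonicity, PS = (p₁ − p₀) / (1 − p₀).
PS = (0.353 − 0.0655) / (1 − 0.0655) = 0.2875 / 0.9345 ≈ 0.3077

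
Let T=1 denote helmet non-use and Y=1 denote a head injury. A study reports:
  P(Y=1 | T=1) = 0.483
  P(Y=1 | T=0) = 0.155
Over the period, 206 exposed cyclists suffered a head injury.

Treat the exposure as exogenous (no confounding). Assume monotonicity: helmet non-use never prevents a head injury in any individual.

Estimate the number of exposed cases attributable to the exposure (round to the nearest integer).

Let p₁ = 0.483, p₀ = 0.155.
PN = (p₁ − p₀)/p₁ = (0.483 − 0.155) / 0.483 ≈ 0.67909.
Attributable cases ≈ PN × (exposed cases) = 0.67909 × 206 ≈ 139.89.

about 140 cases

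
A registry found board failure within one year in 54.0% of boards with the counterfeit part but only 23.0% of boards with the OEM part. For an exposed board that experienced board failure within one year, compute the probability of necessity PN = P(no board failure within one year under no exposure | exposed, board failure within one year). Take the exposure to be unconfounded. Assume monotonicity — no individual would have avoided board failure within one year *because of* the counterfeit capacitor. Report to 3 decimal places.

PN ≈ 0.574

p₁ = 0.54, p₀ = 0.23.
Under exogeneity and monotonicity, PN = (p₁ − p₀) / p₁.
PN = (0.54 − 0.23) / 0.54 = 0.31 / 0.54 ≈ 0.5741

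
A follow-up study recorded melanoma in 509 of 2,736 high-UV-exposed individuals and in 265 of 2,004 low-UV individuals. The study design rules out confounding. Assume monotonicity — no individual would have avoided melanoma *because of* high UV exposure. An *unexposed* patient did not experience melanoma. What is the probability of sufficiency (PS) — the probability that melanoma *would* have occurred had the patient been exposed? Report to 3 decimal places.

p₁ = P(outcome | exposed) = 509/2736 = 0.18604
p₀ = P(outcome | unexposed) = 265/2004 = 0.13224
Under exogeneity and monotonicity, PS = (p₁ − p₀) / (1 − p₀).
PS = (0.18604 − 0.13224) / (1 − 0.13224) = 0.053802 / 0.86776 ≈ 0.0620

PS ≈ 0.062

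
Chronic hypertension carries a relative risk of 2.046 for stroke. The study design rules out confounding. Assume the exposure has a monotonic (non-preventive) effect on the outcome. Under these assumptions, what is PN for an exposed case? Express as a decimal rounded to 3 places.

Under exogeneity and monotonicity, PN = (RR − 1) / RR = 1 − 1/RR.
PN = (2.046 − 1) / 2.046 = 1.046 / 2.046 ≈ 0.5112

PN ≈ 0.511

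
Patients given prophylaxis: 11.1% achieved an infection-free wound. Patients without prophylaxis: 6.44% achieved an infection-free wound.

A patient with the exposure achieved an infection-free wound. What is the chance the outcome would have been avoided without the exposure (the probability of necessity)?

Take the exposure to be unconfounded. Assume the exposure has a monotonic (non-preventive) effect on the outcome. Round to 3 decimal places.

p₁ = 0.111, p₀ = 0.0644.
Under exogeneity and monotonicity, PN = (p₁ − p₀) / p₁.
PN = (0.111 − 0.0644) / 0.111 = 0.0466 / 0.111 ≈ 0.4198

PN ≈ 0.420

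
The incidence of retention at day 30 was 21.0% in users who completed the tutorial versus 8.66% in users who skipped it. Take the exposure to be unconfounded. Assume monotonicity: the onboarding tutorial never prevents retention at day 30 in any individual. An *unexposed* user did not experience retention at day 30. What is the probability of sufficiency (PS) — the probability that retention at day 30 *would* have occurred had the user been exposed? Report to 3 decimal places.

p₁ = 0.21, p₀ = 0.0866.
Under exogeneity and monotonicity, PS = (p₁ − p₀) / (1 − p₀).
PS = (0.21 − 0.0866) / (1 − 0.0866) = 0.1234 / 0.9134 ≈ 0.1351

PS ≈ 0.135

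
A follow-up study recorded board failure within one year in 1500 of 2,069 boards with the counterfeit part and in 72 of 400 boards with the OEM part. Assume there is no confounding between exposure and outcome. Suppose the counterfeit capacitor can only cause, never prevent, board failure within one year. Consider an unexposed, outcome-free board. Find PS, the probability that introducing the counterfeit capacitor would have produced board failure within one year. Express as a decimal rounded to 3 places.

p₁ = P(outcome | exposed) = 1500/2069 = 0.72499
p₀ = P(outcome | unexposed) = 72/400 = 0.18
Under exogeneity and monotonicity, PS = (p₁ − p₀) / (1 − p₀).
PS = (0.72499 − 0.18) / (1 − 0.18) = 0.54499 / 0.82 ≈ 0.6646

PS ≈ 0.665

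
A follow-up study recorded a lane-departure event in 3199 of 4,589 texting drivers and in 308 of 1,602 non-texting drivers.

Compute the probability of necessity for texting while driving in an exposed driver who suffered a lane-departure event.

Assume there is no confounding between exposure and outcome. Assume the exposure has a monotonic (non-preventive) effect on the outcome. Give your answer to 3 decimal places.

p₁ = P(outcome | exposed) = 3199/4589 = 0.6971
p₀ = P(outcome | unexposed) = 308/1602 = 0.19226
Under exogeneity and monotonicity, PN = (p₁ − p₀) / p₁.
PN = (0.6971 − 0.19226) / 0.6971 = 0.50484 / 0.6971 ≈ 0.7242

PN ≈ 0.724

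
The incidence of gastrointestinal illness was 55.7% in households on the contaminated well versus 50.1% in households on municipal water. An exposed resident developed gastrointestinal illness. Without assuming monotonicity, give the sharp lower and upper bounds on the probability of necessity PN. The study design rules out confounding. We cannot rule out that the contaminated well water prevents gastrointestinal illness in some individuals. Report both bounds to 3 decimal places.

p₁ = 0.557, p₀ = 0.501.
Under exogeneity alone the bounds on PN are max{0,(p₁−p₀)/p₁} ≤ PN ≤ min{1,(1−p₀)/p₁}.
  lower = (p₁ − p₀)/p₁ = 0.056 / 0.557 ≈ 0.1005
  upper = min{1, (1 − p₀)/p₁} = 0.499 / 0.557 ≈ 0.8959

0.101 ≤ PN ≤ 0.896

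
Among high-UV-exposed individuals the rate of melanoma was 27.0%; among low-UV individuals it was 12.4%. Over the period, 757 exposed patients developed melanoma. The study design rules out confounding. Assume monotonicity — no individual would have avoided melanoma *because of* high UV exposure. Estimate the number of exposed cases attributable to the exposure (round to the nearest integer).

p₁ = 0.27, p₀ = 0.124.
PN = (p₁ − p₀)/p₁ = (0.27 − 0.124) / 0.27 ≈ 0.54074.
Attributable cases ≈ PN × (exposed cases) = 0.54074 × 757 ≈ 409.34.

about 409 cases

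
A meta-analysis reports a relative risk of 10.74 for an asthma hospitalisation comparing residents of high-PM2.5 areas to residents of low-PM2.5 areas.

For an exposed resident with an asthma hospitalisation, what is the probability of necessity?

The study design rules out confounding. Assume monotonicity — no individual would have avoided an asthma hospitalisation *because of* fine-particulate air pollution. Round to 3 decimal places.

PN ≈ 0.907

Under exogeneity and monotonicity, PN = (RR − 1) / RR = 1 − 1/RR.
PN = (10.74 − 1) / 10.74 = 9.74 / 10.74 ≈ 0.9069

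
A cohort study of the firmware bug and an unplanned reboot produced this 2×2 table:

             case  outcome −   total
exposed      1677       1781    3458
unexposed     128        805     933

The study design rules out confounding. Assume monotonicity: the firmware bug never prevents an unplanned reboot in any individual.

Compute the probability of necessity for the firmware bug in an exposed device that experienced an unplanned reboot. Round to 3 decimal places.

p₁ = P(outcome | exposed) = 1677/3458 = 0.48496
p₀ = P(outcome | unexposed) = 128/933 = 0.13719
Under exogeneity and monotonicity, PN = (p₁ − p₀)/p₁.
PN = (0.48496 − 0.13719) / 0.48496 ≈ 0.7171

PN ≈ 0.717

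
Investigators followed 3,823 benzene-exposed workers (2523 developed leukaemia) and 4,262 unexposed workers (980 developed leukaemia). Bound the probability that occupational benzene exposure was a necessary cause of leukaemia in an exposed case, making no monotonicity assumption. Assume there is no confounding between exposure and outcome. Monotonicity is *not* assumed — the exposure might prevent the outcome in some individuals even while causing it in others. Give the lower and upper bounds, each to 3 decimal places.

p₁ = P(outcome | exposed) = 2523/3823 = 0.65995
p₀ = P(outcome | unexposed) = 980/4262 = 0.22994
Under exogeneity alone the bounds on PN are max{0,(p₁−p₀)/p₁} ≤ PN ≤ min{1,(1−p₀)/p₁}.
  lower = (p₁ − p₀)/p₁ = 0.43001 / 0.65995 ≈ 0.6516
  upper = min{1, (1 − p₀)/p₁} = 0.77006 / 0.65995 ≈ 1.1668 → capped at 1

0.652 ≤ PN ≤ 1.000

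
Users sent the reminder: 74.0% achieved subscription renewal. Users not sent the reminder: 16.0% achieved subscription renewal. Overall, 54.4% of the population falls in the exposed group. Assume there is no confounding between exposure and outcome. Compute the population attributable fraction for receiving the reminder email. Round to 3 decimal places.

PAF ≈ 0.664

p₁ = 0.74, p₀ = 0.16.
Overall risk P(Y=1) = π·p₁ + (1−π)·p₀ = 0.544×0.74 + 0.456×0.16 = 0.47552.
Under exogeneity, PAF = [P(Y=1) − p₀] / P(Y=1).
PAF = (0.47552 − 0.16) / 0.47552 ≈ 0.6635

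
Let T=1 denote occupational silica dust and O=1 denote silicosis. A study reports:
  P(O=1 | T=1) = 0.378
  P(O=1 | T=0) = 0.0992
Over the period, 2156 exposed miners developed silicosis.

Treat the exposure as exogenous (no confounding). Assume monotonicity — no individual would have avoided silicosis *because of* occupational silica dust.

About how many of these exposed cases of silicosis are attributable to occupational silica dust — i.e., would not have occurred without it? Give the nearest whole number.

about 1590 cases

Let p₁ = 0.378, p₀ = 0.0992.
PN = (p₁ − p₀)/p₁ = (0.378 − 0.0992) / 0.378 ≈ 0.73757.
Attributable cases ≈ PN × (exposed cases) = 0.73757 × 2156 ≈ 1590.19.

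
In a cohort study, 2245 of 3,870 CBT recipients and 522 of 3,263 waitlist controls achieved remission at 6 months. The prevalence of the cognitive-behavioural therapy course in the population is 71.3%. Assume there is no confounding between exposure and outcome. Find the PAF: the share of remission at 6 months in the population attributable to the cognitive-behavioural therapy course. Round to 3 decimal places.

PAF ≈ 0.652

p₁ = P(outcome | exposed) = 2245/3870 = 0.5801
p₀ = P(outcome | unexposed) = 522/3263 = 0.15998
Overall risk P(Y=1) = π·p₁ + (1−π)·p₀ = 0.713×0.5801 + 0.287×0.15998 = 0.45953.
Under exogeneity, PAF = [P(Y=1) − p₀] / P(Y=1).
PAF = (0.45953 − 0.15998) / 0.45953 ≈ 0.6519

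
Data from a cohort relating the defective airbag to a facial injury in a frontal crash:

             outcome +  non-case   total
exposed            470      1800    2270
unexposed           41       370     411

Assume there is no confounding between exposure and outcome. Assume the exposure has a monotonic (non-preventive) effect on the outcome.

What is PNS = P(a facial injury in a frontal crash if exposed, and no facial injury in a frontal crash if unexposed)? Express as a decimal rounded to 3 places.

p₁ = P(outcome | exposed) = 470/2270 = 0.20705
p₀ = P(outcome | unexposed) = 41/411 = 0.099757
Under exogeneity and monotonicity, PNS = p₁ − p₀.
PNS = 0.20705 − 0.099757 = 0.10729

PNS ≈ 0.107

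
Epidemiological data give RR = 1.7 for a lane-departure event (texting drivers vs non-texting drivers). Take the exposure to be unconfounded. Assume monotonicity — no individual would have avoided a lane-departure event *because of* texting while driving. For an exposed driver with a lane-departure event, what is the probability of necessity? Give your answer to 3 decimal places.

PN ≈ 0.412

Under exogeneity and monotonicity, PN = (RR − 1) / RR = 1 − 1/RR.
PN = (1.7 − 1) / 1.7 = 0.7 / 1.7 ≈ 0.4118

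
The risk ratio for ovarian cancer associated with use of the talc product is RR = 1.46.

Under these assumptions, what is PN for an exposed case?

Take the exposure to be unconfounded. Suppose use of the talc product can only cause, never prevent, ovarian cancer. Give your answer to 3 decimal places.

PN ≈ 0.315

Under exogeneity and monotonicity, PN = (RR − 1) / RR = 1 − 1/RR.
PN = (1.46 − 1) / 1.46 = 0.46 / 1.46 ≈ 0.3151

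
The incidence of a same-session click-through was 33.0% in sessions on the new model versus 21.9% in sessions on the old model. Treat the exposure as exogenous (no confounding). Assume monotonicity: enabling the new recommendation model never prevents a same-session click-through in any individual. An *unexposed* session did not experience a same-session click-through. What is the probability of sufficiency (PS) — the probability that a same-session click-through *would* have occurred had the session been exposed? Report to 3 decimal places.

PS ≈ 0.142

p₁ = 0.33, p₀ = 0.219.
Under exogeneity and monotonicity, PS = (p₁ − p₀) / (1 − p₀).
PS = (0.33 − 0.219) / (1 − 0.219) = 0.111 / 0.781 ≈ 0.1421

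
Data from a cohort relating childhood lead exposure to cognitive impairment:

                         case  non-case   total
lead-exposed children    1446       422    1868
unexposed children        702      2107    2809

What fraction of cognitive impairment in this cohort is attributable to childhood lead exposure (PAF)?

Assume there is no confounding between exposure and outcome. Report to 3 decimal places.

p₁ = P(outcome | exposed) = 1446/1868 = 0.77409
p₀ = P(outcome | unexposed) = 702/2809 = 0.24991
Exposure prevalence π = 1868/4677 = 0.3994; overall risk P(Y=1) = 0.45927.
Under exogeneity, PAF = [P(Y=1) − p₀]/P(Y=1).
PAF = (0.45927 − 0.24991) / 0.45927 ≈ 0.4559

PAF ≈ 0.456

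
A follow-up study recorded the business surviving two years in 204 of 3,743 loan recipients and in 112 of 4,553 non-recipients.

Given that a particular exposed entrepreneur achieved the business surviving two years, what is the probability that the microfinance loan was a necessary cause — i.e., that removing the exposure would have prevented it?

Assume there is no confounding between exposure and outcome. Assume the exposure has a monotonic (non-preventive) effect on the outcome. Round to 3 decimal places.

p₁ = P(outcome | exposed) = 204/3743 = 0.054502
p₀ = P(outcome | unexposed) = 112/4553 = 0.024599
Under exogeneity and monotonicity, PN = (p₁ − p₀) / p₁.
PN = (0.054502 − 0.024599) / 0.054502 = 0.029903 / 0.054502 ≈ 0.5487

PN ≈ 0.549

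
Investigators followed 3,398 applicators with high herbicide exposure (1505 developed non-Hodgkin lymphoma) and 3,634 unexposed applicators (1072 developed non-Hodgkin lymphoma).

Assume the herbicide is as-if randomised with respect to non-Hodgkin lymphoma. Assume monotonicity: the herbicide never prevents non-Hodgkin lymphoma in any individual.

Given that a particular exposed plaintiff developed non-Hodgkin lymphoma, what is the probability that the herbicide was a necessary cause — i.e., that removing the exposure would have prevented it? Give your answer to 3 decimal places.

p₁ = P(outcome | exposed) = 1505/3398 = 0.44291
p₀ = P(outcome | unexposed) = 1072/3634 = 0.29499
Under exogeneity and monotonicity, PN = (p₁ − p₀) / p₁.
PN = (0.44291 − 0.29499) / 0.44291 = 0.14792 / 0.44291 ≈ 0.3340

PN ≈ 0.334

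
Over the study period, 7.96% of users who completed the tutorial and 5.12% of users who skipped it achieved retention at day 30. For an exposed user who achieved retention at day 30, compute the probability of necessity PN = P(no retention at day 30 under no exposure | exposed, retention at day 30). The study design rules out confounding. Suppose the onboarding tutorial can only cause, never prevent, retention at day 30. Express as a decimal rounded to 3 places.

PN ≈ 0.357

p₁ = 0.0796, p₀ = 0.0512.
Under exogeneity and monotonicity, PN = (p₁ − p₀) / p₁.
PN = (0.0796 − 0.0512) / 0.0796 = 0.0284 / 0.0796 ≈ 0.3568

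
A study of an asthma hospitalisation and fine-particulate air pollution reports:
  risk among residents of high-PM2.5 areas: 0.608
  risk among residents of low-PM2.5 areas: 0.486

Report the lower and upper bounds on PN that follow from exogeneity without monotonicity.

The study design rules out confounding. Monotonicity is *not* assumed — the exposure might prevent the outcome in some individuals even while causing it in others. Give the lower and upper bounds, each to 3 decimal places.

0.201 ≤ PN ≤ 0.845

Let p₁ = 0.608, p₀ = 0.486.
Under exogeneity alone the bounds on PN are max{0,(p₁−p₀)/p₁} ≤ PN ≤ min{1,(1−p₀)/p₁}.
  lower = (p₁ − p₀)/p₁ = 0.122 / 0.608 ≈ 0.2007
  upper = min{1, (1 − p₀)/p₁} = 0.514 / 0.608 ≈ 0.8454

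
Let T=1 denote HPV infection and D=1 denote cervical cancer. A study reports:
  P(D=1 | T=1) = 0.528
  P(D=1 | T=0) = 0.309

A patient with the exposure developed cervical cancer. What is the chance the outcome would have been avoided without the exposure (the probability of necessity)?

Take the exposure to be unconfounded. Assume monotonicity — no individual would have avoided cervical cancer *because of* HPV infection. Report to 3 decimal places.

Let p₁ = 0.528, p₀ = 0.309.
Under exogeneity and monotonicity, PN = (p₁ − p₀) / p₁.
PN = (0.528 − 0.309) / 0.528 = 0.219 / 0.528 ≈ 0.4148

PN ≈ 0.415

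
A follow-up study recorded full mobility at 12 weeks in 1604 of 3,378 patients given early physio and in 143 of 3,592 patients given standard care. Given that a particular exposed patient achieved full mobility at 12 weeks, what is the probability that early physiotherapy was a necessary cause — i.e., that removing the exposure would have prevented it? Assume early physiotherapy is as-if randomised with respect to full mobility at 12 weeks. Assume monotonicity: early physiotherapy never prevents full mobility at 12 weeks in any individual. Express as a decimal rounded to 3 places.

PN ≈ 0.916

p₁ = P(outcome | exposed) = 1604/3378 = 0.47484
p₀ = P(outcome | unexposed) = 143/3592 = 0.039811
Under exogeneity and monotonicity, PN = (p₁ − p₀) / p₁.
PN = (0.47484 − 0.039811) / 0.47484 = 0.43503 / 0.47484 ≈ 0.9162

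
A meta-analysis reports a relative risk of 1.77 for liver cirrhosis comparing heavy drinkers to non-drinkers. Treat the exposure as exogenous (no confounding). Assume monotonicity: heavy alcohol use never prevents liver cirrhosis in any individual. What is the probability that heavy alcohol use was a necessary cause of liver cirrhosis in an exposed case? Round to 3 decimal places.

PN ≈ 0.435

Under exogeneity and monotonicity, PN = (RR − 1) / RR = 1 − 1/RR.
PN = (1.77 − 1) / 1.77 = 0.77 / 1.77 ≈ 0.4350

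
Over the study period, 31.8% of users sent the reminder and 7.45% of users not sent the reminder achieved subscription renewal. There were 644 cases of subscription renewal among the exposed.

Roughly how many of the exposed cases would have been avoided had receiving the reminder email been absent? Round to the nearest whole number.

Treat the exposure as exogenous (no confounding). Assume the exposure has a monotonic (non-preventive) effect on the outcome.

about 493 cases

p₁ = 0.318, p₀ = 0.0745.
PN = (p₁ − p₀)/p₁ = (0.318 − 0.0745) / 0.318 ≈ 0.76572.
Attributable cases ≈ PN × (exposed cases) = 0.76572 × 644 ≈ 493.13.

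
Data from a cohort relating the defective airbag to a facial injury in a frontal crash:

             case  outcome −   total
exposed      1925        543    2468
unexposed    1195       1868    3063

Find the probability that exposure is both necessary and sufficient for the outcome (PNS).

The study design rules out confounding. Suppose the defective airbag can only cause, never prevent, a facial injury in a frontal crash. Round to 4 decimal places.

PNS ≈ 0.3898

p₁ = P(outcome | exposed) = 1925/2468 = 0.77998
p₀ = P(outcome | unexposed) = 1195/3063 = 0.39014
Under exogeneity and monotonicity, PNS = p₁ − p₀.
PNS = 0.77998 − 0.39014 = 0.38984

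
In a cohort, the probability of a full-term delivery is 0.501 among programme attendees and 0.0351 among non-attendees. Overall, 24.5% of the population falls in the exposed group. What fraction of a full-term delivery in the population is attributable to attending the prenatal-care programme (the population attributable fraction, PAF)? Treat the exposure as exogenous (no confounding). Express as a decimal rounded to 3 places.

Let p₁ = 0.501, p₀ = 0.0351.
Overall risk P(Y=1) = π·p₁ + (1−π)·p₀ = 0.245×0.501 + 0.755×0.0351 = 0.14925.
Under exogeneity, PAF = [P(Y=1) − p₀] / P(Y=1).
PAF = (0.14925 − 0.0351) / 0.14925 ≈ 0.7648

PAF ≈ 0.765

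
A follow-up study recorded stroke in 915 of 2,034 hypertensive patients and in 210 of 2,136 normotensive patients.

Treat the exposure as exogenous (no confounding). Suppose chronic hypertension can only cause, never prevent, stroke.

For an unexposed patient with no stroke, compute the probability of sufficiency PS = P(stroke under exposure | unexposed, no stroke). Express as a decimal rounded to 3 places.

PS ≈ 0.390

p₁ = P(outcome | exposed) = 915/2034 = 0.44985
p₀ = P(outcome | unexposed) = 210/2136 = 0.098315
Under exogeneity and monotonicity, PS = (p₁ − p₀) / (1 − p₀).
PS = (0.44985 − 0.098315) / (1 − 0.098315) = 0.35154 / 0.90169 ≈ 0.3899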